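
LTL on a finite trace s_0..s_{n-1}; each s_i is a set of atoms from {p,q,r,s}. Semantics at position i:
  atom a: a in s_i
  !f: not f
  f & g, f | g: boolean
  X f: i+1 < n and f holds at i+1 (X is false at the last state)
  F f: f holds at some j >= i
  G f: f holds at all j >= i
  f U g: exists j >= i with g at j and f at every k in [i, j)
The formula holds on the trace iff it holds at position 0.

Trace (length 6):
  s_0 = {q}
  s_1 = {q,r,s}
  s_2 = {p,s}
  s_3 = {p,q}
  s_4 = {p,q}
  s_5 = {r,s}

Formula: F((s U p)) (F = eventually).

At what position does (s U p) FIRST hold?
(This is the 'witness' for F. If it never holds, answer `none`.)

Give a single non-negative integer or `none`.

Answer: 1

Derivation:
s_0={q}: (s U p)=False s=False p=False
s_1={q,r,s}: (s U p)=True s=True p=False
s_2={p,s}: (s U p)=True s=True p=True
s_3={p,q}: (s U p)=True s=False p=True
s_4={p,q}: (s U p)=True s=False p=True
s_5={r,s}: (s U p)=False s=True p=False
F((s U p)) holds; first witness at position 1.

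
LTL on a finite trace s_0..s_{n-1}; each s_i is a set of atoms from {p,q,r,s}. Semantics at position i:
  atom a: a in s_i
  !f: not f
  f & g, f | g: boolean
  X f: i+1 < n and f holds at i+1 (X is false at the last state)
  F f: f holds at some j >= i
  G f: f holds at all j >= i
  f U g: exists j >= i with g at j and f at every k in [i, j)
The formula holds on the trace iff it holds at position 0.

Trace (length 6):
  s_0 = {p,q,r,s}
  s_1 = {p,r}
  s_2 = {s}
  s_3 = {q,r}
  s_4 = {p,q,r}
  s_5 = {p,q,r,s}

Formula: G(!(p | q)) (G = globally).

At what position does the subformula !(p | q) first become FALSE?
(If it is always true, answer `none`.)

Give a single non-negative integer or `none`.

Answer: 0

Derivation:
s_0={p,q,r,s}: !(p | q)=False (p | q)=True p=True q=True
s_1={p,r}: !(p | q)=False (p | q)=True p=True q=False
s_2={s}: !(p | q)=True (p | q)=False p=False q=False
s_3={q,r}: !(p | q)=False (p | q)=True p=False q=True
s_4={p,q,r}: !(p | q)=False (p | q)=True p=True q=True
s_5={p,q,r,s}: !(p | q)=False (p | q)=True p=True q=True
G(!(p | q)) holds globally = False
First violation at position 0.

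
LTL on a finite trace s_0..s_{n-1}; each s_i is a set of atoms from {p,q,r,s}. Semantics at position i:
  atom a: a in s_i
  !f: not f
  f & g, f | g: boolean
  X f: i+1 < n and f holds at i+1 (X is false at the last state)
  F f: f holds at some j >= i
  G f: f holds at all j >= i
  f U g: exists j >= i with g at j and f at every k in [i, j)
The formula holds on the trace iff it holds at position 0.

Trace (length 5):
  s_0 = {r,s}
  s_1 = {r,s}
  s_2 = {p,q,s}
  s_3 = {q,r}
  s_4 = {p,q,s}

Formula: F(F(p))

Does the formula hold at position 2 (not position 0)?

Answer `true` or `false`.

Answer: true

Derivation:
s_0={r,s}: F(F(p))=True F(p)=True p=False
s_1={r,s}: F(F(p))=True F(p)=True p=False
s_2={p,q,s}: F(F(p))=True F(p)=True p=True
s_3={q,r}: F(F(p))=True F(p)=True p=False
s_4={p,q,s}: F(F(p))=True F(p)=True p=True
Evaluating at position 2: result = True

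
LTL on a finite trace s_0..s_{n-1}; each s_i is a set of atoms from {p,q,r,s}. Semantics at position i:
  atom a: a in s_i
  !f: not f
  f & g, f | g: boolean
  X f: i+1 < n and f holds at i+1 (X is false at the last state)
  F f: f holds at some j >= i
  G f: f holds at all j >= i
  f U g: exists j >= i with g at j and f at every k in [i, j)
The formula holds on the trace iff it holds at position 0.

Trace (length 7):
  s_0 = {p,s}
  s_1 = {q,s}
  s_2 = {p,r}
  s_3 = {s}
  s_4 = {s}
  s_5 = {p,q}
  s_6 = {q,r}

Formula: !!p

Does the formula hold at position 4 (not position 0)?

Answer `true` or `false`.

s_0={p,s}: !!p=True !p=False p=True
s_1={q,s}: !!p=False !p=True p=False
s_2={p,r}: !!p=True !p=False p=True
s_3={s}: !!p=False !p=True p=False
s_4={s}: !!p=False !p=True p=False
s_5={p,q}: !!p=True !p=False p=True
s_6={q,r}: !!p=False !p=True p=False
Evaluating at position 4: result = False

Answer: false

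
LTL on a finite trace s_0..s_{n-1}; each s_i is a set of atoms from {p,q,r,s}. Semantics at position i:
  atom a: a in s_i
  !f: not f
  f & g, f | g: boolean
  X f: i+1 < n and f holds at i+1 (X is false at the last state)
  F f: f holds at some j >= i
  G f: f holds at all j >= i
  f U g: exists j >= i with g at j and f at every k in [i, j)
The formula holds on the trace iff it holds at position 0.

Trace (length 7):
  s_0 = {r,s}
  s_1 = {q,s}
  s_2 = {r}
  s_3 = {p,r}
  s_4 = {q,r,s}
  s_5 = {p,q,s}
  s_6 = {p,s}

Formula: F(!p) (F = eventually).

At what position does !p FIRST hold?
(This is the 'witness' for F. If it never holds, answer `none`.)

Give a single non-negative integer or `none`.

Answer: 0

Derivation:
s_0={r,s}: !p=True p=False
s_1={q,s}: !p=True p=False
s_2={r}: !p=True p=False
s_3={p,r}: !p=False p=True
s_4={q,r,s}: !p=True p=False
s_5={p,q,s}: !p=False p=True
s_6={p,s}: !p=False p=True
F(!p) holds; first witness at position 0.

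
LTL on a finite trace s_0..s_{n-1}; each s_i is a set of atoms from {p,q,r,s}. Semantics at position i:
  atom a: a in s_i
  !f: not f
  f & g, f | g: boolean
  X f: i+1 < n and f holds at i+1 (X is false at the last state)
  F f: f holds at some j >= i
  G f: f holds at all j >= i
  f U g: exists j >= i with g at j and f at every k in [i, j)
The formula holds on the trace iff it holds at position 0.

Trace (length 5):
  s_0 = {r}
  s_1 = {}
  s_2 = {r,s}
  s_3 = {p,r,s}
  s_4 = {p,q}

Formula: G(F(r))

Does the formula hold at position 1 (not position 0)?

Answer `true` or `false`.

s_0={r}: G(F(r))=False F(r)=True r=True
s_1={}: G(F(r))=False F(r)=True r=False
s_2={r,s}: G(F(r))=False F(r)=True r=True
s_3={p,r,s}: G(F(r))=False F(r)=True r=True
s_4={p,q}: G(F(r))=False F(r)=False r=False
Evaluating at position 1: result = False

Answer: false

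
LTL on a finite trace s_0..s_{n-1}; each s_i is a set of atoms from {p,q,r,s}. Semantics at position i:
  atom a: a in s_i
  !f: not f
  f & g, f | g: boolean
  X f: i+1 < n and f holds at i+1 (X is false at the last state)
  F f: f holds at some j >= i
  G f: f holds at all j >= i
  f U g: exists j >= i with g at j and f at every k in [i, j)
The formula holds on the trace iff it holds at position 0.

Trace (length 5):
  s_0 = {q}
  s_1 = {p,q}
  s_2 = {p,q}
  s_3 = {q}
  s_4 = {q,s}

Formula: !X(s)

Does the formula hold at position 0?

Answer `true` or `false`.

Answer: true

Derivation:
s_0={q}: !X(s)=True X(s)=False s=False
s_1={p,q}: !X(s)=True X(s)=False s=False
s_2={p,q}: !X(s)=True X(s)=False s=False
s_3={q}: !X(s)=False X(s)=True s=False
s_4={q,s}: !X(s)=True X(s)=False s=True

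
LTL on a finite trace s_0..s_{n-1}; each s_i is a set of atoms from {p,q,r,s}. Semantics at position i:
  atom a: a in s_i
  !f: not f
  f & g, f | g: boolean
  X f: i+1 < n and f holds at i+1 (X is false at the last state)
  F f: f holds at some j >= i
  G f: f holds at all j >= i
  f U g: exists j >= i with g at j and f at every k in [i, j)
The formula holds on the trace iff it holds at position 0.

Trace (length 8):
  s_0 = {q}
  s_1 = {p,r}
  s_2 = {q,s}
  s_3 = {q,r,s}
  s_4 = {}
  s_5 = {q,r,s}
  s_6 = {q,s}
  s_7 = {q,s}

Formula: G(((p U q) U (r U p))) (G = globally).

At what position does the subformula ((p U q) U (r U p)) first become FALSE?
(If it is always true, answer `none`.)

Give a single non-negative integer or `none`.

s_0={q}: ((p U q) U (r U p))=True (p U q)=True p=False q=True (r U p)=False r=False
s_1={p,r}: ((p U q) U (r U p))=True (p U q)=True p=True q=False (r U p)=True r=True
s_2={q,s}: ((p U q) U (r U p))=False (p U q)=True p=False q=True (r U p)=False r=False
s_3={q,r,s}: ((p U q) U (r U p))=False (p U q)=True p=False q=True (r U p)=False r=True
s_4={}: ((p U q) U (r U p))=False (p U q)=False p=False q=False (r U p)=False r=False
s_5={q,r,s}: ((p U q) U (r U p))=False (p U q)=True p=False q=True (r U p)=False r=True
s_6={q,s}: ((p U q) U (r U p))=False (p U q)=True p=False q=True (r U p)=False r=False
s_7={q,s}: ((p U q) U (r U p))=False (p U q)=True p=False q=True (r U p)=False r=False
G(((p U q) U (r U p))) holds globally = False
First violation at position 2.

Answer: 2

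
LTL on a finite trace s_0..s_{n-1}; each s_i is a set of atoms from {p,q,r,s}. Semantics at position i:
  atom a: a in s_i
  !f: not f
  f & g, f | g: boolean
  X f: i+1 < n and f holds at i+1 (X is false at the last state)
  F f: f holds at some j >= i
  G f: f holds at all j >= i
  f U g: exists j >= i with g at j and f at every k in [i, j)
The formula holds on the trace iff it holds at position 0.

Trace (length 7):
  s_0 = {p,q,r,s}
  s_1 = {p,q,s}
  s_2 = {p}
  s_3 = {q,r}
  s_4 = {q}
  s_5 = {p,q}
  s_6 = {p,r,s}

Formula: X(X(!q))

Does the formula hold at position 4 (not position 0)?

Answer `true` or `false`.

Answer: true

Derivation:
s_0={p,q,r,s}: X(X(!q))=True X(!q)=False !q=False q=True
s_1={p,q,s}: X(X(!q))=False X(!q)=True !q=False q=True
s_2={p}: X(X(!q))=False X(!q)=False !q=True q=False
s_3={q,r}: X(X(!q))=False X(!q)=False !q=False q=True
s_4={q}: X(X(!q))=True X(!q)=False !q=False q=True
s_5={p,q}: X(X(!q))=False X(!q)=True !q=False q=True
s_6={p,r,s}: X(X(!q))=False X(!q)=False !q=True q=False
Evaluating at position 4: result = True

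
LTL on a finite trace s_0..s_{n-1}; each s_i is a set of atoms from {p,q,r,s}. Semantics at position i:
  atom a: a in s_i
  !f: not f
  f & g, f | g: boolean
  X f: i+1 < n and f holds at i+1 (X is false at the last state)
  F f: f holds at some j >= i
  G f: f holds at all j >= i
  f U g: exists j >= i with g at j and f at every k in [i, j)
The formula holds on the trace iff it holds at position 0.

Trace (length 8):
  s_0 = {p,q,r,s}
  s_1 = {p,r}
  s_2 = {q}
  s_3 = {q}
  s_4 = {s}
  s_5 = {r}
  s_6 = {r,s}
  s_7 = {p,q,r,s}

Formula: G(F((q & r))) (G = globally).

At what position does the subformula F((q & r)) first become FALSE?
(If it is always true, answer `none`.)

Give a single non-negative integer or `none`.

s_0={p,q,r,s}: F((q & r))=True (q & r)=True q=True r=True
s_1={p,r}: F((q & r))=True (q & r)=False q=False r=True
s_2={q}: F((q & r))=True (q & r)=False q=True r=False
s_3={q}: F((q & r))=True (q & r)=False q=True r=False
s_4={s}: F((q & r))=True (q & r)=False q=False r=False
s_5={r}: F((q & r))=True (q & r)=False q=False r=True
s_6={r,s}: F((q & r))=True (q & r)=False q=False r=True
s_7={p,q,r,s}: F((q & r))=True (q & r)=True q=True r=True
G(F((q & r))) holds globally = True
No violation — formula holds at every position.

Answer: none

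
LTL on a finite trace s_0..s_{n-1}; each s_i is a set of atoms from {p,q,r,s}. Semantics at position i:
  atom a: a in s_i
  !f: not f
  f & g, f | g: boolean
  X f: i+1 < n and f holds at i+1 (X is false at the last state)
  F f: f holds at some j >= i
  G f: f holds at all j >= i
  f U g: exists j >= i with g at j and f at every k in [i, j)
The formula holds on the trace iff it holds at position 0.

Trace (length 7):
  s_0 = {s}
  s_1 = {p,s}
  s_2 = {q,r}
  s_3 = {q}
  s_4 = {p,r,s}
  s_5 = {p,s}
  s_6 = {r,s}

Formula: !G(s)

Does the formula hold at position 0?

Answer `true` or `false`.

Answer: true

Derivation:
s_0={s}: !G(s)=True G(s)=False s=True
s_1={p,s}: !G(s)=True G(s)=False s=True
s_2={q,r}: !G(s)=True G(s)=False s=False
s_3={q}: !G(s)=True G(s)=False s=False
s_4={p,r,s}: !G(s)=False G(s)=True s=True
s_5={p,s}: !G(s)=False G(s)=True s=True
s_6={r,s}: !G(s)=False G(s)=True s=True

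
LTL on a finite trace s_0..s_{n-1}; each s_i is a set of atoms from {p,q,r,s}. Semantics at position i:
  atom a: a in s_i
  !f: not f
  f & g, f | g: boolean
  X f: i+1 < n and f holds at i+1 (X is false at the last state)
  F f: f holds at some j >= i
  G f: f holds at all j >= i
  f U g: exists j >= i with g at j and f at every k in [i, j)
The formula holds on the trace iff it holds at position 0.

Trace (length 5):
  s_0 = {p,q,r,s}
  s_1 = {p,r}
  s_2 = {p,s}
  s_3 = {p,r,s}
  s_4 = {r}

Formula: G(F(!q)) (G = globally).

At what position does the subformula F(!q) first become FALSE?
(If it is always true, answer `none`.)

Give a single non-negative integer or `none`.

s_0={p,q,r,s}: F(!q)=True !q=False q=True
s_1={p,r}: F(!q)=True !q=True q=False
s_2={p,s}: F(!q)=True !q=True q=False
s_3={p,r,s}: F(!q)=True !q=True q=False
s_4={r}: F(!q)=True !q=True q=False
G(F(!q)) holds globally = True
No violation — formula holds at every position.

Answer: none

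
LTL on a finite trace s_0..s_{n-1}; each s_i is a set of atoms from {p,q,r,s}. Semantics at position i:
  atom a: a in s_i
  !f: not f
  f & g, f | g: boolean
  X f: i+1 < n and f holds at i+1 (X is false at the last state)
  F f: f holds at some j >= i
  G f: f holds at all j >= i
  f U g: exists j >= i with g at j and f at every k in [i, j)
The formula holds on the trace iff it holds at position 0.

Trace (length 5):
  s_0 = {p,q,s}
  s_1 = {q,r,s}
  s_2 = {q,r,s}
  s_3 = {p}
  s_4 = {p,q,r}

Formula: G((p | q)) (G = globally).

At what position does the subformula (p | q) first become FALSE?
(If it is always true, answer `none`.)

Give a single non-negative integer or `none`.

Answer: none

Derivation:
s_0={p,q,s}: (p | q)=True p=True q=True
s_1={q,r,s}: (p | q)=True p=False q=True
s_2={q,r,s}: (p | q)=True p=False q=True
s_3={p}: (p | q)=True p=True q=False
s_4={p,q,r}: (p | q)=True p=True q=True
G((p | q)) holds globally = True
No violation — formula holds at every position.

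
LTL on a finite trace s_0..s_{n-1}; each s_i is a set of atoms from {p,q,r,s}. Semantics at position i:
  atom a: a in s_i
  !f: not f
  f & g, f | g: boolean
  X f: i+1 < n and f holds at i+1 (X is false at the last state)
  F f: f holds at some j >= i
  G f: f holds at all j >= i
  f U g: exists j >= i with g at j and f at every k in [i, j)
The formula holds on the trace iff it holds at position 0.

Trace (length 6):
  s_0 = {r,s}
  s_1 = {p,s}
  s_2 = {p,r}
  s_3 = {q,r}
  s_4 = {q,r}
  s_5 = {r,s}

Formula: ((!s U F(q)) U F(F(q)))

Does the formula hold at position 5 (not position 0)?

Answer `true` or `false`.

s_0={r,s}: ((!s U F(q)) U F(F(q)))=True (!s U F(q))=True !s=False s=True F(q)=True q=False F(F(q))=True
s_1={p,s}: ((!s U F(q)) U F(F(q)))=True (!s U F(q))=True !s=False s=True F(q)=True q=False F(F(q))=True
s_2={p,r}: ((!s U F(q)) U F(F(q)))=True (!s U F(q))=True !s=True s=False F(q)=True q=False F(F(q))=True
s_3={q,r}: ((!s U F(q)) U F(F(q)))=True (!s U F(q))=True !s=True s=False F(q)=True q=True F(F(q))=True
s_4={q,r}: ((!s U F(q)) U F(F(q)))=True (!s U F(q))=True !s=True s=False F(q)=True q=True F(F(q))=True
s_5={r,s}: ((!s U F(q)) U F(F(q)))=False (!s U F(q))=False !s=False s=True F(q)=False q=False F(F(q))=False
Evaluating at position 5: result = False

Answer: false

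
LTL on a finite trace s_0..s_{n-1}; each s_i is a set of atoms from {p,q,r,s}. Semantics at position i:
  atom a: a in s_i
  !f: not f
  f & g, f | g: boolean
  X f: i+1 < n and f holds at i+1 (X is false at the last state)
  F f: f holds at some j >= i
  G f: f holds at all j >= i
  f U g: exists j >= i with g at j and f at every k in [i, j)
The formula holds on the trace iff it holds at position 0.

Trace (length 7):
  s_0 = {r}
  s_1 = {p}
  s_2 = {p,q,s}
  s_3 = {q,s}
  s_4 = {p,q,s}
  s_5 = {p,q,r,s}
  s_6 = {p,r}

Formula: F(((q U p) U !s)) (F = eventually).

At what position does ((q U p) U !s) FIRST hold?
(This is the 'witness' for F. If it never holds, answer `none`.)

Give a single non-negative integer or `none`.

s_0={r}: ((q U p) U !s)=True (q U p)=False q=False p=False !s=True s=False
s_1={p}: ((q U p) U !s)=True (q U p)=True q=False p=True !s=True s=False
s_2={p,q,s}: ((q U p) U !s)=True (q U p)=True q=True p=True !s=False s=True
s_3={q,s}: ((q U p) U !s)=True (q U p)=True q=True p=False !s=False s=True
s_4={p,q,s}: ((q U p) U !s)=True (q U p)=True q=True p=True !s=False s=True
s_5={p,q,r,s}: ((q U p) U !s)=True (q U p)=True q=True p=True !s=False s=True
s_6={p,r}: ((q U p) U !s)=True (q U p)=True q=False p=True !s=True s=False
F(((q U p) U !s)) holds; first witness at position 0.

Answer: 0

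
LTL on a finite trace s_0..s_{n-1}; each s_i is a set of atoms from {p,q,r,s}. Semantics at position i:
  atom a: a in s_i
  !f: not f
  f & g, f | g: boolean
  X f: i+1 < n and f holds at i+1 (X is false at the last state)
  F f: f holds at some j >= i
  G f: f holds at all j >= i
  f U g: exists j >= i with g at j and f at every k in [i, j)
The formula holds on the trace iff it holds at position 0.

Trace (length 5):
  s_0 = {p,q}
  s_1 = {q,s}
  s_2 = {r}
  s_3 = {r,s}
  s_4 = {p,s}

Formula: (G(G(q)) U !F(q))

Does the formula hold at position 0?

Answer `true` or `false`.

s_0={p,q}: (G(G(q)) U !F(q))=False G(G(q))=False G(q)=False q=True !F(q)=False F(q)=True
s_1={q,s}: (G(G(q)) U !F(q))=False G(G(q))=False G(q)=False q=True !F(q)=False F(q)=True
s_2={r}: (G(G(q)) U !F(q))=True G(G(q))=False G(q)=False q=False !F(q)=True F(q)=False
s_3={r,s}: (G(G(q)) U !F(q))=True G(G(q))=False G(q)=False q=False !F(q)=True F(q)=False
s_4={p,s}: (G(G(q)) U !F(q))=True G(G(q))=False G(q)=False q=False !F(q)=True F(q)=False

Answer: false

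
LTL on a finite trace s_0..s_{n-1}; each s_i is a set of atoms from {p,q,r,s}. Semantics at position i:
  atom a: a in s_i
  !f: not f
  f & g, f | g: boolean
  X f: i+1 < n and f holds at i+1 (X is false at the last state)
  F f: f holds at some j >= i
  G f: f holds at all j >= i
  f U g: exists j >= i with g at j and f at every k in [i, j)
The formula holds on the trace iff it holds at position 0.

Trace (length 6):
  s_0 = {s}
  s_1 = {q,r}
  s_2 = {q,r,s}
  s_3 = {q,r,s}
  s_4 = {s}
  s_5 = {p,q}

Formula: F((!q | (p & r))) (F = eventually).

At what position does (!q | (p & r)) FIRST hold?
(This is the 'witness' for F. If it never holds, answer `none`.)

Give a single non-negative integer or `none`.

Answer: 0

Derivation:
s_0={s}: (!q | (p & r))=True !q=True q=False (p & r)=False p=False r=False
s_1={q,r}: (!q | (p & r))=False !q=False q=True (p & r)=False p=False r=True
s_2={q,r,s}: (!q | (p & r))=False !q=False q=True (p & r)=False p=False r=True
s_3={q,r,s}: (!q | (p & r))=False !q=False q=True (p & r)=False p=False r=True
s_4={s}: (!q | (p & r))=True !q=True q=False (p & r)=False p=False r=False
s_5={p,q}: (!q | (p & r))=False !q=False q=True (p & r)=False p=True r=False
F((!q | (p & r))) holds; first witness at position 0.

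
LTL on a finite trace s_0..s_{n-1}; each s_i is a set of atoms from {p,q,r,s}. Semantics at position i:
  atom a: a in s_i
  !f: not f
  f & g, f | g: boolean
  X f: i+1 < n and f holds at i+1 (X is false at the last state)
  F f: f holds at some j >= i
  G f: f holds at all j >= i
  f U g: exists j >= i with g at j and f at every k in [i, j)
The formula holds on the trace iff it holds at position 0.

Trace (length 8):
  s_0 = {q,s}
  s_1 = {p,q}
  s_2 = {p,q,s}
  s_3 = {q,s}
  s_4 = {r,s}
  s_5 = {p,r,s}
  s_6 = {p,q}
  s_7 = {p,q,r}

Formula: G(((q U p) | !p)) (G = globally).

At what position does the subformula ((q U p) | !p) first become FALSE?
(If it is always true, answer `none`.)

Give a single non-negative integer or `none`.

Answer: none

Derivation:
s_0={q,s}: ((q U p) | !p)=True (q U p)=True q=True p=False !p=True
s_1={p,q}: ((q U p) | !p)=True (q U p)=True q=True p=True !p=False
s_2={p,q,s}: ((q U p) | !p)=True (q U p)=True q=True p=True !p=False
s_3={q,s}: ((q U p) | !p)=True (q U p)=False q=True p=False !p=True
s_4={r,s}: ((q U p) | !p)=True (q U p)=False q=False p=False !p=True
s_5={p,r,s}: ((q U p) | !p)=True (q U p)=True q=False p=True !p=False
s_6={p,q}: ((q U p) | !p)=True (q U p)=True q=True p=True !p=False
s_7={p,q,r}: ((q U p) | !p)=True (q U p)=True q=True p=True !p=False
G(((q U p) | !p)) holds globally = True
No violation — formula holds at every position.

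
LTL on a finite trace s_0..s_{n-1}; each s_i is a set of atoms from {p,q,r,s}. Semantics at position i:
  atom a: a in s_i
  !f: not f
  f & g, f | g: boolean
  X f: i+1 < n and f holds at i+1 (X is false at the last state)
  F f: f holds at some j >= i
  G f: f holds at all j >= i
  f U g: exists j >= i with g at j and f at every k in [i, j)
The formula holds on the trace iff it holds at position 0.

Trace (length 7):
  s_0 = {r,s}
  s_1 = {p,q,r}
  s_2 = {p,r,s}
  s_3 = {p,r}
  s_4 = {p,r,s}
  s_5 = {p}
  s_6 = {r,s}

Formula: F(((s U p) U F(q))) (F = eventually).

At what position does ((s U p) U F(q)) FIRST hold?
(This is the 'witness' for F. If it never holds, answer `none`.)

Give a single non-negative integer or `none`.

s_0={r,s}: ((s U p) U F(q))=True (s U p)=True s=True p=False F(q)=True q=False
s_1={p,q,r}: ((s U p) U F(q))=True (s U p)=True s=False p=True F(q)=True q=True
s_2={p,r,s}: ((s U p) U F(q))=False (s U p)=True s=True p=True F(q)=False q=False
s_3={p,r}: ((s U p) U F(q))=False (s U p)=True s=False p=True F(q)=False q=False
s_4={p,r,s}: ((s U p) U F(q))=False (s U p)=True s=True p=True F(q)=False q=False
s_5={p}: ((s U p) U F(q))=False (s U p)=True s=False p=True F(q)=False q=False
s_6={r,s}: ((s U p) U F(q))=False (s U p)=False s=True p=False F(q)=False q=False
F(((s U p) U F(q))) holds; first witness at position 0.

Answer: 0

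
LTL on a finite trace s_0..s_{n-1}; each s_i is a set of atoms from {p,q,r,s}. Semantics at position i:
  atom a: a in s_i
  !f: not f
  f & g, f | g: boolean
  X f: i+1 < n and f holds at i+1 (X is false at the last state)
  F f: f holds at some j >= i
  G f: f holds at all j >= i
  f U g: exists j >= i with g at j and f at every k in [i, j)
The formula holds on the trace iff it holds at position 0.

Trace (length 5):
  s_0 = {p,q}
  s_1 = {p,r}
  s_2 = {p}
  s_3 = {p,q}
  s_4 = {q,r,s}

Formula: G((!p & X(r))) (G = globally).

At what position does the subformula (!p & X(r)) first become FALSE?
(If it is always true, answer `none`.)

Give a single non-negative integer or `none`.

s_0={p,q}: (!p & X(r))=False !p=False p=True X(r)=True r=False
s_1={p,r}: (!p & X(r))=False !p=False p=True X(r)=False r=True
s_2={p}: (!p & X(r))=False !p=False p=True X(r)=False r=False
s_3={p,q}: (!p & X(r))=False !p=False p=True X(r)=True r=False
s_4={q,r,s}: (!p & X(r))=False !p=True p=False X(r)=False r=True
G((!p & X(r))) holds globally = False
First violation at position 0.

Answer: 0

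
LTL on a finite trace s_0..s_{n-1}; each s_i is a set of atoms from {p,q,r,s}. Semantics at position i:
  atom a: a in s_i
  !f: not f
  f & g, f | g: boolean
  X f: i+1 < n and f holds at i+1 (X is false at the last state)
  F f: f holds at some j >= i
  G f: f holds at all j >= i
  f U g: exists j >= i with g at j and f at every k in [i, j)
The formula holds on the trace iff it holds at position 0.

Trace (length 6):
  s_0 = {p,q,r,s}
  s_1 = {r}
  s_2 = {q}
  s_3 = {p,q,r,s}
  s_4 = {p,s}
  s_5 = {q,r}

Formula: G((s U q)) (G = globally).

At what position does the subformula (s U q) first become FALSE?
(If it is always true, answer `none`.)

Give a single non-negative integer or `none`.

s_0={p,q,r,s}: (s U q)=True s=True q=True
s_1={r}: (s U q)=False s=False q=False
s_2={q}: (s U q)=True s=False q=True
s_3={p,q,r,s}: (s U q)=True s=True q=True
s_4={p,s}: (s U q)=True s=True q=False
s_5={q,r}: (s U q)=True s=False q=True
G((s U q)) holds globally = False
First violation at position 1.

Answer: 1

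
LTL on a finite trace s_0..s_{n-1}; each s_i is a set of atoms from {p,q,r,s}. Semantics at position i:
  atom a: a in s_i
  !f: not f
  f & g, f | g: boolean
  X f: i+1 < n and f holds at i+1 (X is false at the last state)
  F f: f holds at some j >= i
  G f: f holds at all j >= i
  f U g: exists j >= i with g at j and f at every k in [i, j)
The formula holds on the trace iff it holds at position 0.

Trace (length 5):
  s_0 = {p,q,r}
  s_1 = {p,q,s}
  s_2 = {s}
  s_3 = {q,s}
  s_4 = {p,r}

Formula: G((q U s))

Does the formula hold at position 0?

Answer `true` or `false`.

s_0={p,q,r}: G((q U s))=False (q U s)=True q=True s=False
s_1={p,q,s}: G((q U s))=False (q U s)=True q=True s=True
s_2={s}: G((q U s))=False (q U s)=True q=False s=True
s_3={q,s}: G((q U s))=False (q U s)=True q=True s=True
s_4={p,r}: G((q U s))=False (q U s)=False q=False s=False

Answer: false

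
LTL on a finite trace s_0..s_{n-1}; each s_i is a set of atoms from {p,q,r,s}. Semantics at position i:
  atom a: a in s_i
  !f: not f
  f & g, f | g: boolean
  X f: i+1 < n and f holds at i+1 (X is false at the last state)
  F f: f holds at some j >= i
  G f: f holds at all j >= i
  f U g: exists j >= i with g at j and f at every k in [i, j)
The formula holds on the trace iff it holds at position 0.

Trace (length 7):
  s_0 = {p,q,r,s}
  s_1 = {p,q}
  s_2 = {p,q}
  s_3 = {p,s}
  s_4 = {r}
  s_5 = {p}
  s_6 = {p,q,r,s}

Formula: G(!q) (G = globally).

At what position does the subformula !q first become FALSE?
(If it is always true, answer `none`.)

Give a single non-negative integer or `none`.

Answer: 0

Derivation:
s_0={p,q,r,s}: !q=False q=True
s_1={p,q}: !q=False q=True
s_2={p,q}: !q=False q=True
s_3={p,s}: !q=True q=False
s_4={r}: !q=True q=False
s_5={p}: !q=True q=False
s_6={p,q,r,s}: !q=False q=True
G(!q) holds globally = False
First violation at position 0.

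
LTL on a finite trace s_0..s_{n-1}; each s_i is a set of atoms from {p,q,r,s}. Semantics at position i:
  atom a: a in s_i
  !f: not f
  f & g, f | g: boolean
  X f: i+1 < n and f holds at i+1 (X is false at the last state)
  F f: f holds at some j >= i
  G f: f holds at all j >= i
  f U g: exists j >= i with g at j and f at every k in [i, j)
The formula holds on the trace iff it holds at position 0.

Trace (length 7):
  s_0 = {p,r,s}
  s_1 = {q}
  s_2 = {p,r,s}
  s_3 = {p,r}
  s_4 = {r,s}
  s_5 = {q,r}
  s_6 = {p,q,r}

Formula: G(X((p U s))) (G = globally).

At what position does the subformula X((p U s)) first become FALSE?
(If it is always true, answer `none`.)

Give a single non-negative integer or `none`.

Answer: 0

Derivation:
s_0={p,r,s}: X((p U s))=False (p U s)=True p=True s=True
s_1={q}: X((p U s))=True (p U s)=False p=False s=False
s_2={p,r,s}: X((p U s))=True (p U s)=True p=True s=True
s_3={p,r}: X((p U s))=True (p U s)=True p=True s=False
s_4={r,s}: X((p U s))=False (p U s)=True p=False s=True
s_5={q,r}: X((p U s))=False (p U s)=False p=False s=False
s_6={p,q,r}: X((p U s))=False (p U s)=False p=True s=False
G(X((p U s))) holds globally = False
First violation at position 0.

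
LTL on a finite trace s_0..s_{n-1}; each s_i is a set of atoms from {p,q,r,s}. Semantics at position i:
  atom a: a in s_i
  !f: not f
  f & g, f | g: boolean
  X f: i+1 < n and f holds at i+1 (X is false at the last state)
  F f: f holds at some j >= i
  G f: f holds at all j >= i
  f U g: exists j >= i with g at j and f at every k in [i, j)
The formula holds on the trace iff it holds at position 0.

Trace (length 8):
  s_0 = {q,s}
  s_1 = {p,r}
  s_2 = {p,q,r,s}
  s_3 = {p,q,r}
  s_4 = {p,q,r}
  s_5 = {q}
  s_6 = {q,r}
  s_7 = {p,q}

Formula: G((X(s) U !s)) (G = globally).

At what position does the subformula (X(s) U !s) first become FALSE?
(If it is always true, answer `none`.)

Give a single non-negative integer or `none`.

s_0={q,s}: (X(s) U !s)=False X(s)=False s=True !s=False
s_1={p,r}: (X(s) U !s)=True X(s)=True s=False !s=True
s_2={p,q,r,s}: (X(s) U !s)=False X(s)=False s=True !s=False
s_3={p,q,r}: (X(s) U !s)=True X(s)=False s=False !s=True
s_4={p,q,r}: (X(s) U !s)=True X(s)=False s=False !s=True
s_5={q}: (X(s) U !s)=True X(s)=False s=False !s=True
s_6={q,r}: (X(s) U !s)=True X(s)=False s=False !s=True
s_7={p,q}: (X(s) U !s)=True X(s)=False s=False !s=True
G((X(s) U !s)) holds globally = False
First violation at position 0.

Answer: 0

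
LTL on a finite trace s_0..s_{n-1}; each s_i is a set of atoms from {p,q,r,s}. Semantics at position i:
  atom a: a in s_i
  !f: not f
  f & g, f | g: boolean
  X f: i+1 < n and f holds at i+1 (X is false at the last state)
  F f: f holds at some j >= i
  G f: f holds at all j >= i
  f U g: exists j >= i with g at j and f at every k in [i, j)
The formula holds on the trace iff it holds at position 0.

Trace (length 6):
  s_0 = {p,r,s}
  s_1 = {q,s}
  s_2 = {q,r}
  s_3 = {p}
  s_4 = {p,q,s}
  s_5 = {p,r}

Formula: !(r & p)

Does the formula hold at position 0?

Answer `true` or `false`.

Answer: false

Derivation:
s_0={p,r,s}: !(r & p)=False (r & p)=True r=True p=True
s_1={q,s}: !(r & p)=True (r & p)=False r=False p=False
s_2={q,r}: !(r & p)=True (r & p)=False r=True p=False
s_3={p}: !(r & p)=True (r & p)=False r=False p=True
s_4={p,q,s}: !(r & p)=True (r & p)=False r=False p=True
s_5={p,r}: !(r & p)=False (r & p)=True r=True p=True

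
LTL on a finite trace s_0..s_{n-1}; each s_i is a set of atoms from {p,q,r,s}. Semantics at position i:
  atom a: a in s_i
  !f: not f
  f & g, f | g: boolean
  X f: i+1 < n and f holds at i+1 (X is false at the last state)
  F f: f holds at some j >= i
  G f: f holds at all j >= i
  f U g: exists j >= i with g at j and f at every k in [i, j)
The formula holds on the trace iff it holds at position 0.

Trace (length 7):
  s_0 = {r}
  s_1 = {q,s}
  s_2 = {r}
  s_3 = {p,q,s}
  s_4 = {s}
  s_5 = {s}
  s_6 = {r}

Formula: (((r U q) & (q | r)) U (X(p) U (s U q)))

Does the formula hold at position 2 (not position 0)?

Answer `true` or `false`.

Answer: true

Derivation:
s_0={r}: (((r U q) & (q | r)) U (X(p) U (s U q)))=True ((r U q) & (q | r))=True (r U q)=True r=True q=False (q | r)=True (X(p) U (s U q))=False X(p)=False p=False (s U q)=False s=False
s_1={q,s}: (((r U q) & (q | r)) U (X(p) U (s U q)))=True ((r U q) & (q | r))=True (r U q)=True r=False q=True (q | r)=True (X(p) U (s U q))=True X(p)=False p=False (s U q)=True s=True
s_2={r}: (((r U q) & (q | r)) U (X(p) U (s U q)))=True ((r U q) & (q | r))=True (r U q)=True r=True q=False (q | r)=True (X(p) U (s U q))=True X(p)=True p=False (s U q)=False s=False
s_3={p,q,s}: (((r U q) & (q | r)) U (X(p) U (s U q)))=True ((r U q) & (q | r))=True (r U q)=True r=False q=True (q | r)=True (X(p) U (s U q))=True X(p)=False p=True (s U q)=True s=True
s_4={s}: (((r U q) & (q | r)) U (X(p) U (s U q)))=False ((r U q) & (q | r))=False (r U q)=False r=False q=False (q | r)=False (X(p) U (s U q))=False X(p)=False p=False (s U q)=False s=True
s_5={s}: (((r U q) & (q | r)) U (X(p) U (s U q)))=False ((r U q) & (q | r))=False (r U q)=False r=False q=False (q | r)=False (X(p) U (s U q))=False X(p)=False p=False (s U q)=False s=True
s_6={r}: (((r U q) & (q | r)) U (X(p) U (s U q)))=False ((r U q) & (q | r))=False (r U q)=False r=True q=False (q | r)=True (X(p) U (s U q))=False X(p)=False p=False (s U q)=False s=False
Evaluating at position 2: result = True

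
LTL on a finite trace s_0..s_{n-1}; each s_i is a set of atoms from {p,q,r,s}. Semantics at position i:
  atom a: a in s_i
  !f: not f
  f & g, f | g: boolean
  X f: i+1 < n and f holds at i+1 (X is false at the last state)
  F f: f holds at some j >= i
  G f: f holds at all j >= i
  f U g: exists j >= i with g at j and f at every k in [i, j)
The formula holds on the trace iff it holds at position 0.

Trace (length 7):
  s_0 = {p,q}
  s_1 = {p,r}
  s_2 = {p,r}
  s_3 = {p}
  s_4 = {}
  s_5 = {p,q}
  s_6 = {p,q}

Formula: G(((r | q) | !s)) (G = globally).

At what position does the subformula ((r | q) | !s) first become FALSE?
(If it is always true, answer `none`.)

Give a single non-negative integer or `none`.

Answer: none

Derivation:
s_0={p,q}: ((r | q) | !s)=True (r | q)=True r=False q=True !s=True s=False
s_1={p,r}: ((r | q) | !s)=True (r | q)=True r=True q=False !s=True s=False
s_2={p,r}: ((r | q) | !s)=True (r | q)=True r=True q=False !s=True s=False
s_3={p}: ((r | q) | !s)=True (r | q)=False r=False q=False !s=True s=False
s_4={}: ((r | q) | !s)=True (r | q)=False r=False q=False !s=True s=False
s_5={p,q}: ((r | q) | !s)=True (r | q)=True r=False q=True !s=True s=False
s_6={p,q}: ((r | q) | !s)=True (r | q)=True r=False q=True !s=True s=False
G(((r | q) | !s)) holds globally = True
No violation — formula holds at every position.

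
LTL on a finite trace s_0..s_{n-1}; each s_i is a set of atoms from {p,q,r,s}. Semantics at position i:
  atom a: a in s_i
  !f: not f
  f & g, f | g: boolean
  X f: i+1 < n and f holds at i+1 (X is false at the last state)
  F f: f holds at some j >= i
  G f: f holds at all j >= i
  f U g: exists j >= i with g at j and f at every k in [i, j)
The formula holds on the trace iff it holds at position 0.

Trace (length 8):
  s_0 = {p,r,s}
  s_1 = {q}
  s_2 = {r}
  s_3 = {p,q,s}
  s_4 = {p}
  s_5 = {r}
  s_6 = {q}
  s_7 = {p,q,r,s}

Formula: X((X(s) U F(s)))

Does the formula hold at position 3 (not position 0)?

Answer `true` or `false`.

Answer: true

Derivation:
s_0={p,r,s}: X((X(s) U F(s)))=True (X(s) U F(s))=True X(s)=False s=True F(s)=True
s_1={q}: X((X(s) U F(s)))=True (X(s) U F(s))=True X(s)=False s=False F(s)=True
s_2={r}: X((X(s) U F(s)))=True (X(s) U F(s))=True X(s)=True s=False F(s)=True
s_3={p,q,s}: X((X(s) U F(s)))=True (X(s) U F(s))=True X(s)=False s=True F(s)=True
s_4={p}: X((X(s) U F(s)))=True (X(s) U F(s))=True X(s)=False s=False F(s)=True
s_5={r}: X((X(s) U F(s)))=True (X(s) U F(s))=True X(s)=False s=False F(s)=True
s_6={q}: X((X(s) U F(s)))=True (X(s) U F(s))=True X(s)=True s=False F(s)=True
s_7={p,q,r,s}: X((X(s) U F(s)))=False (X(s) U F(s))=True X(s)=False s=True F(s)=True
Evaluating at position 3: result = True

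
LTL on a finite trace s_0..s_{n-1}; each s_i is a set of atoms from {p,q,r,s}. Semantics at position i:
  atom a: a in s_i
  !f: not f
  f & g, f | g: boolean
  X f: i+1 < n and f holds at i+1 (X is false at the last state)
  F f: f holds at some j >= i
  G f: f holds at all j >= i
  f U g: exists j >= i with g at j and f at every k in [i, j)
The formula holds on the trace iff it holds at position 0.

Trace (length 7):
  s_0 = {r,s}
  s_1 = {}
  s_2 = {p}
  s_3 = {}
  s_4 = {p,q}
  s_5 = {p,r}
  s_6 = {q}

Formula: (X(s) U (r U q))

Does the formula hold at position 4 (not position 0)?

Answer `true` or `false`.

Answer: true

Derivation:
s_0={r,s}: (X(s) U (r U q))=False X(s)=False s=True (r U q)=False r=True q=False
s_1={}: (X(s) U (r U q))=False X(s)=False s=False (r U q)=False r=False q=False
s_2={p}: (X(s) U (r U q))=False X(s)=False s=False (r U q)=False r=False q=False
s_3={}: (X(s) U (r U q))=False X(s)=False s=False (r U q)=False r=False q=False
s_4={p,q}: (X(s) U (r U q))=True X(s)=False s=False (r U q)=True r=False q=True
s_5={p,r}: (X(s) U (r U q))=True X(s)=False s=False (r U q)=True r=True q=False
s_6={q}: (X(s) U (r U q))=True X(s)=False s=False (r U q)=True r=False q=True
Evaluating at position 4: result = True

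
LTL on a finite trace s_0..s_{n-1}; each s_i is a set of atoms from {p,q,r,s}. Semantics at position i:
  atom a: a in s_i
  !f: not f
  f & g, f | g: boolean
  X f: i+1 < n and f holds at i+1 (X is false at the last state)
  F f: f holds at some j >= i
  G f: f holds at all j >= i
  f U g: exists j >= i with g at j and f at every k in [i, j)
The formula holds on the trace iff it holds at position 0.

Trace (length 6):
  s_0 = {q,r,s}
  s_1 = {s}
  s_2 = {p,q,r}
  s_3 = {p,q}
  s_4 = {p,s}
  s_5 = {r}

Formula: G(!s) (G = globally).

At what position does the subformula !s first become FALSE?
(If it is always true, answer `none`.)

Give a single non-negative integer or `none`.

s_0={q,r,s}: !s=False s=True
s_1={s}: !s=False s=True
s_2={p,q,r}: !s=True s=False
s_3={p,q}: !s=True s=False
s_4={p,s}: !s=False s=True
s_5={r}: !s=True s=False
G(!s) holds globally = False
First violation at position 0.

Answer: 0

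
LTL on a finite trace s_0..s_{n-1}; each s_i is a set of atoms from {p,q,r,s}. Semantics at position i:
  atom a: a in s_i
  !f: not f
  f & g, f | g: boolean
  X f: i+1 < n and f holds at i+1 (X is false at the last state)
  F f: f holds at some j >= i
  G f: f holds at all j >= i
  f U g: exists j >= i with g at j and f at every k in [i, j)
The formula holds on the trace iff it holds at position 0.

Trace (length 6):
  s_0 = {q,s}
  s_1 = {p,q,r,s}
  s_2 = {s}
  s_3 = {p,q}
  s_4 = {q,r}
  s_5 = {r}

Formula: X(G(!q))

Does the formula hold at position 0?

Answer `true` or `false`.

s_0={q,s}: X(G(!q))=False G(!q)=False !q=False q=True
s_1={p,q,r,s}: X(G(!q))=False G(!q)=False !q=False q=True
s_2={s}: X(G(!q))=False G(!q)=False !q=True q=False
s_3={p,q}: X(G(!q))=False G(!q)=False !q=False q=True
s_4={q,r}: X(G(!q))=True G(!q)=False !q=False q=True
s_5={r}: X(G(!q))=False G(!q)=True !q=True q=False

Answer: false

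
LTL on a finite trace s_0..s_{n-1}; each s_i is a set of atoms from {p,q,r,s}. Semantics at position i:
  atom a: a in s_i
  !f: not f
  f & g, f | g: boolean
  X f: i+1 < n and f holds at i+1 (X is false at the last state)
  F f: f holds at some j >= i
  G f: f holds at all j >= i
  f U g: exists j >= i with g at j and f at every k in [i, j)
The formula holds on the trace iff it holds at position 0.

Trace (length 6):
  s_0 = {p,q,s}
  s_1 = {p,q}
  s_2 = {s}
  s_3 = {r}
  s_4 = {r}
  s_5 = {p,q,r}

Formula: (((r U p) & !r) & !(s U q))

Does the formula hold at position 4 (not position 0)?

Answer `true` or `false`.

s_0={p,q,s}: (((r U p) & !r) & !(s U q))=False ((r U p) & !r)=True (r U p)=True r=False p=True !r=True !(s U q)=False (s U q)=True s=True q=True
s_1={p,q}: (((r U p) & !r) & !(s U q))=False ((r U p) & !r)=True (r U p)=True r=False p=True !r=True !(s U q)=False (s U q)=True s=False q=True
s_2={s}: (((r U p) & !r) & !(s U q))=False ((r U p) & !r)=False (r U p)=False r=False p=False !r=True !(s U q)=True (s U q)=False s=True q=False
s_3={r}: (((r U p) & !r) & !(s U q))=False ((r U p) & !r)=False (r U p)=True r=True p=False !r=False !(s U q)=True (s U q)=False s=False q=False
s_4={r}: (((r U p) & !r) & !(s U q))=False ((r U p) & !r)=False (r U p)=True r=True p=False !r=False !(s U q)=True (s U q)=False s=False q=False
s_5={p,q,r}: (((r U p) & !r) & !(s U q))=False ((r U p) & !r)=False (r U p)=True r=True p=True !r=False !(s U q)=False (s U q)=True s=False q=True
Evaluating at position 4: result = False

Answer: false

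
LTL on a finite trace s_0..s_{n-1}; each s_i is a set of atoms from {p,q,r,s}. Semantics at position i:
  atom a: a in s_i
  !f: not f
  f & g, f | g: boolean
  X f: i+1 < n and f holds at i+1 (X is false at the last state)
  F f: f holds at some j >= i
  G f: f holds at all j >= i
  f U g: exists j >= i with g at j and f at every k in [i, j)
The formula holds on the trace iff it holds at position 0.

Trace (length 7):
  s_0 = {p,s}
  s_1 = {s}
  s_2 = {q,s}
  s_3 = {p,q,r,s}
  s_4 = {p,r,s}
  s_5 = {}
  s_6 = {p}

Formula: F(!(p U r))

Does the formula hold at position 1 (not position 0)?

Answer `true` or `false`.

s_0={p,s}: F(!(p U r))=True !(p U r)=True (p U r)=False p=True r=False
s_1={s}: F(!(p U r))=True !(p U r)=True (p U r)=False p=False r=False
s_2={q,s}: F(!(p U r))=True !(p U r)=True (p U r)=False p=False r=False
s_3={p,q,r,s}: F(!(p U r))=True !(p U r)=False (p U r)=True p=True r=True
s_4={p,r,s}: F(!(p U r))=True !(p U r)=False (p U r)=True p=True r=True
s_5={}: F(!(p U r))=True !(p U r)=True (p U r)=False p=False r=False
s_6={p}: F(!(p U r))=True !(p U r)=True (p U r)=False p=True r=False
Evaluating at position 1: result = True

Answer: true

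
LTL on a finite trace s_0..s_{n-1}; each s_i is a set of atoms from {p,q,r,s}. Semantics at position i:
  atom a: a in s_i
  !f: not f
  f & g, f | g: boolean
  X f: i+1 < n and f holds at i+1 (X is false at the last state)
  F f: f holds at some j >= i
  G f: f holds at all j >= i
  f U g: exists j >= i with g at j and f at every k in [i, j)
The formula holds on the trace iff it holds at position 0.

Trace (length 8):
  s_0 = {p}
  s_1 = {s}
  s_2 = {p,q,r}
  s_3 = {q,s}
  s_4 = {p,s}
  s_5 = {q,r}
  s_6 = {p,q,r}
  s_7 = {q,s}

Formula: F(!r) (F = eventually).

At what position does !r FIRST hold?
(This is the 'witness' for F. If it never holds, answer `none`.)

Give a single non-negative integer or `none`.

Answer: 0

Derivation:
s_0={p}: !r=True r=False
s_1={s}: !r=True r=False
s_2={p,q,r}: !r=False r=True
s_3={q,s}: !r=True r=False
s_4={p,s}: !r=True r=False
s_5={q,r}: !r=False r=True
s_6={p,q,r}: !r=False r=True
s_7={q,s}: !r=True r=False
F(!r) holds; first witness at position 0.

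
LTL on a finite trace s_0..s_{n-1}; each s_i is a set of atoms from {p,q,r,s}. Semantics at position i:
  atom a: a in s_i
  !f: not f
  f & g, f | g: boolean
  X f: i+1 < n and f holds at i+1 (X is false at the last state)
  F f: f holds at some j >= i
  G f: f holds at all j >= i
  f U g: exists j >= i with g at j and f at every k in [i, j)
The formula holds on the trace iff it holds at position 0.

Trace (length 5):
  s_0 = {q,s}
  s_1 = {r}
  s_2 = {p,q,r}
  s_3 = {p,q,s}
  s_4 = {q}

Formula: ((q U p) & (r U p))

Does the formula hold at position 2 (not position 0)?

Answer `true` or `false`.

s_0={q,s}: ((q U p) & (r U p))=False (q U p)=False q=True p=False (r U p)=False r=False
s_1={r}: ((q U p) & (r U p))=False (q U p)=False q=False p=False (r U p)=True r=True
s_2={p,q,r}: ((q U p) & (r U p))=True (q U p)=True q=True p=True (r U p)=True r=True
s_3={p,q,s}: ((q U p) & (r U p))=True (q U p)=True q=True p=True (r U p)=True r=False
s_4={q}: ((q U p) & (r U p))=False (q U p)=False q=True p=False (r U p)=False r=False
Evaluating at position 2: result = True

Answer: true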